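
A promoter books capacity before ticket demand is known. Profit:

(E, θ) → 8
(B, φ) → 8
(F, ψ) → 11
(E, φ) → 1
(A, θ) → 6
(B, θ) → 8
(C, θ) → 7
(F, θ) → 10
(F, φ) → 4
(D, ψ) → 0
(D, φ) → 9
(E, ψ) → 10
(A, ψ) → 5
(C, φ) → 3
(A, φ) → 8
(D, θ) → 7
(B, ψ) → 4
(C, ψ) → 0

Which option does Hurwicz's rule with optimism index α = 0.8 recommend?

F

A: 0.8·8 + 0.2·5 = 7.4
B: 0.8·8 + 0.2·4 = 7.2
C: 0.8·7 + 0.2·0 = 5.6
D: 0.8·9 + 0.2·0 = 7.2
E: 0.8·10 + 0.2·1 = 8.2
F: 0.8·11 + 0.2·4 = 9.6
Highest Hurwicz score = 9.6 → F.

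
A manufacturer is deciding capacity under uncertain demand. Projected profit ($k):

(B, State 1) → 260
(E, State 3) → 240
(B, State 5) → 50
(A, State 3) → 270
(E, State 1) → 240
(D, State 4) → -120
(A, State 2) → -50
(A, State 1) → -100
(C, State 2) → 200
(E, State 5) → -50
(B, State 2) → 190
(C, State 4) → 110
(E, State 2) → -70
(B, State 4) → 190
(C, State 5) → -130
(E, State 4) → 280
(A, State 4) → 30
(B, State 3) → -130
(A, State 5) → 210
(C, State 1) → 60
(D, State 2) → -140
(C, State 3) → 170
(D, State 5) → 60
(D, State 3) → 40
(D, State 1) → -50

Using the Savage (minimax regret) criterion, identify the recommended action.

E

Column bests: State 1=260, State 2=200, State 3=270, State 4=280, State 5=210.
A regrets: 360, 250, 0, 250, 0 → max 360
B regrets: 0, 10, 400, 90, 160 → max 400
C regrets: 200, 0, 100, 170, 340 → max 340
D regrets: 310, 340, 230, 400, 150 → max 400
E regrets: 20, 270, 30, 0, 260 → max 270
Smallest max regret = 270 → E.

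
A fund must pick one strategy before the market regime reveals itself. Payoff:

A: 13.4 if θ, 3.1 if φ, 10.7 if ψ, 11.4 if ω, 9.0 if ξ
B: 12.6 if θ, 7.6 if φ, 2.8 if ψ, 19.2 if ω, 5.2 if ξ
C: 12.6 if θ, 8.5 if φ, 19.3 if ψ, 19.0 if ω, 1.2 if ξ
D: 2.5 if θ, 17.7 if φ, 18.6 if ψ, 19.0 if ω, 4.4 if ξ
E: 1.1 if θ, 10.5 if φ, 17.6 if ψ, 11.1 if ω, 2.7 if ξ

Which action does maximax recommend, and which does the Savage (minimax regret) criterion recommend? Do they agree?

maximax → C; minimax regret → C (agree)

Row maxima: A=13.4, B=19.2, C=19.3, D=19.0, E=17.6
Best best-case = 19.3 → C.
Column bests: θ=13.4, φ=17.7, ψ=19.3, ω=19.2, ξ=9.0.
A regrets: 0.0, 14.6, 8.6, 7.8, 0.0 → max 14.6
B regrets: 0.8, 10.1, 16.5, 0.0, 3.8 → max 16.5
C regrets: 0.8, 9.2, 0.0, 0.2, 7.8 → max 9.2
D regrets: 10.9, 0.0, 0.7, 0.2, 4.6 → max 10.9
E regrets: 12.3, 7.2, 1.7, 8.1, 6.3 → max 12.3
Smallest max regret = 9.2 → C.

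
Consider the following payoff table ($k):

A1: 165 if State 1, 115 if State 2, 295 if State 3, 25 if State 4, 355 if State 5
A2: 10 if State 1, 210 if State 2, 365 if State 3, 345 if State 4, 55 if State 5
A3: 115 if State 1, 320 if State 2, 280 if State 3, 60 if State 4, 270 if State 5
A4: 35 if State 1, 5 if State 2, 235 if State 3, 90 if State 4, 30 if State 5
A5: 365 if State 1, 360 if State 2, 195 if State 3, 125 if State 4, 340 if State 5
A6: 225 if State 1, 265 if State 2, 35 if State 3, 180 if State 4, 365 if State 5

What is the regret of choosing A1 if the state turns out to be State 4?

Best payoff under State 4 is 345.
Regret = 345 − 25 = 320.

320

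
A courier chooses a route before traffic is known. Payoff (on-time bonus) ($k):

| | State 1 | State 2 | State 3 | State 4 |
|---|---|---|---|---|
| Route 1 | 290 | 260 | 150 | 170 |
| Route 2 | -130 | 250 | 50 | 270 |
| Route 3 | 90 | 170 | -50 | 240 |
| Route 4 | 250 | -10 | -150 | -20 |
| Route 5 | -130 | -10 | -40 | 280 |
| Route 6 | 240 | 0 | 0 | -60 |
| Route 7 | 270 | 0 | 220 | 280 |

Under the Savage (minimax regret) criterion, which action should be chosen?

Route 1

Column bests: State 1=290, State 2=260, State 3=220, State 4=280.
Route 1 regrets: 0, 0, 70, 110 → max 110
Route 2 regrets: 420, 10, 170, 10 → max 420
Route 3 regrets: 200, 90, 270, 40 → max 270
Route 4 regrets: 40, 270, 370, 300 → max 370
Route 5 regrets: 420, 270, 260, 0 → max 420
Route 6 regrets: 50, 260, 220, 340 → max 340
Route 7 regrets: 20, 260, 0, 0 → max 260
Smallest max regret = 110 → Route 1.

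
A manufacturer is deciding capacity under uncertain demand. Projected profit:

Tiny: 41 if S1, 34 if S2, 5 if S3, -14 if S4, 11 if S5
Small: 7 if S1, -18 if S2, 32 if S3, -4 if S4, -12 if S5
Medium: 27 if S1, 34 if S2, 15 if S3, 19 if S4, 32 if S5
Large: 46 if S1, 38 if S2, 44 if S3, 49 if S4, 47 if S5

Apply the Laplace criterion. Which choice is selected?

Large

Row averages: Tiny=15.4, Small=1, Medium=25.4, Large=44.8
Highest average = 44.8 → Large.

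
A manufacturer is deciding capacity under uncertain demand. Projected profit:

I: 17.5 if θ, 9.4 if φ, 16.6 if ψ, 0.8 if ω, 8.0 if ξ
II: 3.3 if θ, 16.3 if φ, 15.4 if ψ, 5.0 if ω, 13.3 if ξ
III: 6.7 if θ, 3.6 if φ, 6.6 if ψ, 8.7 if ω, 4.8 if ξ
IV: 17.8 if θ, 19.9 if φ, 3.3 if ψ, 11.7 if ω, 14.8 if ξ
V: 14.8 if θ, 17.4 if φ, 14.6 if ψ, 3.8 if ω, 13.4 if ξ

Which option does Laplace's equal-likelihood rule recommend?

Row averages: I=10.46, II=10.66, III=6.08, IV=13.5, V=12.8
Highest average = 13.5 → IV.

IV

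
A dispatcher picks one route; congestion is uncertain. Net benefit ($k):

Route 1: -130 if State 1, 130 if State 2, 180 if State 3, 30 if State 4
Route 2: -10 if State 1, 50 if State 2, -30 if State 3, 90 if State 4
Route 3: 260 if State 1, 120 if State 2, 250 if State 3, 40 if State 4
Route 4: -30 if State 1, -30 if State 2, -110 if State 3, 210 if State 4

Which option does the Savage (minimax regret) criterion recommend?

Route 3

Column bests: State 1=260, State 2=130, State 3=250, State 4=210.
Route 1 regrets: 390, 0, 70, 180 → max 390
Route 2 regrets: 270, 80, 280, 120 → max 280
Route 3 regrets: 0, 10, 0, 170 → max 170
Route 4 regrets: 290, 160, 360, 0 → max 360
Smallest max regret = 170 → Route 3.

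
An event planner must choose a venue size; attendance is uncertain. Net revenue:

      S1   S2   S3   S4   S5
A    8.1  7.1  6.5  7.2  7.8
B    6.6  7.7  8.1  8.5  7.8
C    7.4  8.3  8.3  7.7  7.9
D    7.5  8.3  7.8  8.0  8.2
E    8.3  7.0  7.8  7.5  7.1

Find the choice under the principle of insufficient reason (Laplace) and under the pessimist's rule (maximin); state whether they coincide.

laplace → D; maximin → D (agree)

Row averages: A=7.34, B=7.74, C=7.92, D=7.96, E=7.54
Highest average = 7.96 → D.
Row minima: A=6.5, B=6.6, C=7.4, D=7.5, E=7.0
Best worst-case = 7.5 → D.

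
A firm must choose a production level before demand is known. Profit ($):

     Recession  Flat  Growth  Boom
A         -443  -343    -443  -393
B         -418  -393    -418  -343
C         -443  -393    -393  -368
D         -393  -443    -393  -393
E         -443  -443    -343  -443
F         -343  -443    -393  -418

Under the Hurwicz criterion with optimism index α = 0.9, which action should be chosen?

B

A: 0.9·(-343) + 0.1·(-443) = -353
B: 0.9·(-343) + 0.1·(-418) = -350.5
C: 0.9·(-368) + 0.1·(-443) = -375.5
D: 0.9·(-393) + 0.1·(-443) = -398
E: 0.9·(-343) + 0.1·(-443) = -353
F: 0.9·(-343) + 0.1·(-443) = -353
Highest Hurwicz score = -350.5 → B.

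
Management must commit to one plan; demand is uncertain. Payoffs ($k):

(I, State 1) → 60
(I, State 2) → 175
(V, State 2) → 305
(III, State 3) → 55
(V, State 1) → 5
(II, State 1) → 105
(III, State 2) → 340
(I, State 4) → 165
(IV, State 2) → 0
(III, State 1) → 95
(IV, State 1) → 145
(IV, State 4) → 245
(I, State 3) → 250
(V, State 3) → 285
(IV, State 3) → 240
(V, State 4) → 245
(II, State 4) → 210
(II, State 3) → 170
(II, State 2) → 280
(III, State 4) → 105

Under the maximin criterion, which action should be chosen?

Row minima: I=60, II=105, III=55, IV=0, V=5
Best worst-case = 105 → II.

II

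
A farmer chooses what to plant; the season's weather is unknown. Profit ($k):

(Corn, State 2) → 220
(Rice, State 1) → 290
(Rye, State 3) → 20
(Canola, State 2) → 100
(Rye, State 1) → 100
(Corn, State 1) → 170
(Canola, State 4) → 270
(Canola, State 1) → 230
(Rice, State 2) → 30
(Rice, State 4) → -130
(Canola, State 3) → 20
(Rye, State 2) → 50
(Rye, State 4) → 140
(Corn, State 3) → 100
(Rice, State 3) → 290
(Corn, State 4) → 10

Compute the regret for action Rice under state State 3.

Best payoff under State 3 is 290.
Regret = 290 − 290 = 0.

0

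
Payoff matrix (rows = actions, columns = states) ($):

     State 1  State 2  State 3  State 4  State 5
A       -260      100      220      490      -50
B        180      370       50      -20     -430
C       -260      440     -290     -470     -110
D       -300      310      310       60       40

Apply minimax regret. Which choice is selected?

A

Column bests: State 1=180, State 2=440, State 3=310, State 4=490, State 5=40.
A regrets: 440, 340, 90, 0, 90 → max 440
B regrets: 0, 70, 260, 510, 470 → max 510
C regrets: 440, 0, 600, 960, 150 → max 960
D regrets: 480, 130, 0, 430, 0 → max 480
Smallest max regret = 440 → A.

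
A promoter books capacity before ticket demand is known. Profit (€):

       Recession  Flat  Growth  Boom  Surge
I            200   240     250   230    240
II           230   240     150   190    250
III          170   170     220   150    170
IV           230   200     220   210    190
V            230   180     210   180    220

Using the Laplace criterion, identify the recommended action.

I

Row averages: I=232, II=212, III=176, IV=210, V=204
Highest average = 232 → I.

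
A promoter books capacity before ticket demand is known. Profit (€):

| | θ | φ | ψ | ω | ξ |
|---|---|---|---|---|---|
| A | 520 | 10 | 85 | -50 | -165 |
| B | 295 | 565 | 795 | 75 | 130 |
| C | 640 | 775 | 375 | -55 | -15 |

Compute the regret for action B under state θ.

345

Best payoff under θ is 640.
Regret = 640 − 295 = 345.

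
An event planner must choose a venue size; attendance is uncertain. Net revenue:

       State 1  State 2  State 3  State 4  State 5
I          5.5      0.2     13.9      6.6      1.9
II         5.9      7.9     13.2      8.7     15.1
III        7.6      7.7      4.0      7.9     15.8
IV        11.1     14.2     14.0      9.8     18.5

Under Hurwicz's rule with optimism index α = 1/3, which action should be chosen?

IV

I: 1/3·13.9 + 2/3·0.2 = 143/30
II: 1/3·15.1 + 2/3·5.9 = 269/30
III: 1/3·15.8 + 2/3·4.0 = 119/15
IV: 1/3·18.5 + 2/3·9.8 = 12.7
Highest Hurwicz score = 12.7 → IV.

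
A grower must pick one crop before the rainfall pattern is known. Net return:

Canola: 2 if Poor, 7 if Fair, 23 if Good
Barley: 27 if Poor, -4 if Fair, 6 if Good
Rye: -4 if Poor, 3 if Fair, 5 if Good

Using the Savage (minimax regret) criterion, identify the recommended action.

Barley

Column bests: Poor=27, Fair=7, Good=23.
Canola regrets: 25, 0, 0 → max 25
Barley regrets: 0, 11, 17 → max 17
Rye regrets: 31, 4, 18 → max 31
Smallest max regret = 17 → Barley.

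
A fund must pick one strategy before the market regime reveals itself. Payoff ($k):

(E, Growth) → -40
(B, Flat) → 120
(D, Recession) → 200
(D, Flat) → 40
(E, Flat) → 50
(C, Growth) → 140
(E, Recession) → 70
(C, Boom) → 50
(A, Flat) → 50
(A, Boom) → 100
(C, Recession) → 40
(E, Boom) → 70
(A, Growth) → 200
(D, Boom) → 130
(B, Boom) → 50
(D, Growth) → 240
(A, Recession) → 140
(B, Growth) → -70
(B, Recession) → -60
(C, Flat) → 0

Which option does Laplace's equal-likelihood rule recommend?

Row averages: A=122.5, B=10, C=57.5, D=152.5, E=37.5
Highest average = 152.5 → D.

D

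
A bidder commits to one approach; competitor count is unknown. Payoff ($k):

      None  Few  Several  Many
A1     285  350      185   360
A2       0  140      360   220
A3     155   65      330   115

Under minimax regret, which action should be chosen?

Column bests: None=285, Few=350, Several=360, Many=360.
A1 regrets: 0, 0, 175, 0 → max 175
A2 regrets: 285, 210, 0, 140 → max 285
A3 regrets: 130, 285, 30, 245 → max 285
Smallest max regret = 175 → A1.

A1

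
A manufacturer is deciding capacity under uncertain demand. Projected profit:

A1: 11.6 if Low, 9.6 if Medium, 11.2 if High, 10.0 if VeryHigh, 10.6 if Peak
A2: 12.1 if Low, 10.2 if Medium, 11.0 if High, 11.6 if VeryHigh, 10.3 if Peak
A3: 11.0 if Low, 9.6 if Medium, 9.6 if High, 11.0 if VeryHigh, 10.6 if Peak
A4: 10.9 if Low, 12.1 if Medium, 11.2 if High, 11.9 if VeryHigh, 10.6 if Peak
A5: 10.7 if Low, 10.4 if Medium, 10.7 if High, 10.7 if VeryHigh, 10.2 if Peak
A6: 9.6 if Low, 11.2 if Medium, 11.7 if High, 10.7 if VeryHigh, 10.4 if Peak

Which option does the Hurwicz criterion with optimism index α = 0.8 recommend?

A1: 0.8·11.6 + 0.2·9.6 = 11.2
A2: 0.8·12.1 + 0.2·10.2 = 11.72
A3: 0.8·11.0 + 0.2·9.6 = 10.72
A4: 0.8·12.1 + 0.2·10.6 = 11.8
A5: 0.8·10.7 + 0.2·10.2 = 10.6
A6: 0.8·11.7 + 0.2·9.6 = 11.28
Highest Hurwicz score = 11.8 → A4.

A4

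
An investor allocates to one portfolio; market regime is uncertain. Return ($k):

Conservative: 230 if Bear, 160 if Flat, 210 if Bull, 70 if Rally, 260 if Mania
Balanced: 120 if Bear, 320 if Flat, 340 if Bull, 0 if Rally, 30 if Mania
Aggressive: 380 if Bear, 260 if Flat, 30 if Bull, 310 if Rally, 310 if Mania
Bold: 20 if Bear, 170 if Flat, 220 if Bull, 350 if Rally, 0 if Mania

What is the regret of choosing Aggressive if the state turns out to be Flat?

60

Best payoff under Flat is 320.
Regret = 320 − 260 = 60.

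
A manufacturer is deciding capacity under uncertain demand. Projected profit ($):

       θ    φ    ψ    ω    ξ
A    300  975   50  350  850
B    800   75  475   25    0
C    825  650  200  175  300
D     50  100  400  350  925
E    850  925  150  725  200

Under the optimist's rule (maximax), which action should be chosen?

A

Row maxima: A=975, B=800, C=825, D=925, E=925
Best best-case = 975 → A.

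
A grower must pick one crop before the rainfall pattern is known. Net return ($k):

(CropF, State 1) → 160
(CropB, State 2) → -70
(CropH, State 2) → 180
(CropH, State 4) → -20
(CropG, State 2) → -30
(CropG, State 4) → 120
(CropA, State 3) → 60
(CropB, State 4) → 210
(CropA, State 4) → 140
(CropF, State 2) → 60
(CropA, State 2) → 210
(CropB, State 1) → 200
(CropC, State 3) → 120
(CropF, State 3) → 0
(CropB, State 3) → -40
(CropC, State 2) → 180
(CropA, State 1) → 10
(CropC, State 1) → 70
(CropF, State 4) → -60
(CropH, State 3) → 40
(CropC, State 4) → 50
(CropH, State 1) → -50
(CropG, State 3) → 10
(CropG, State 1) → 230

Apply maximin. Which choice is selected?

Row minima: CropB=-70, CropF=-60, CropA=10, CropC=50, CropG=-30, CropH=-50
Best worst-case = 50 → CropC.

CropC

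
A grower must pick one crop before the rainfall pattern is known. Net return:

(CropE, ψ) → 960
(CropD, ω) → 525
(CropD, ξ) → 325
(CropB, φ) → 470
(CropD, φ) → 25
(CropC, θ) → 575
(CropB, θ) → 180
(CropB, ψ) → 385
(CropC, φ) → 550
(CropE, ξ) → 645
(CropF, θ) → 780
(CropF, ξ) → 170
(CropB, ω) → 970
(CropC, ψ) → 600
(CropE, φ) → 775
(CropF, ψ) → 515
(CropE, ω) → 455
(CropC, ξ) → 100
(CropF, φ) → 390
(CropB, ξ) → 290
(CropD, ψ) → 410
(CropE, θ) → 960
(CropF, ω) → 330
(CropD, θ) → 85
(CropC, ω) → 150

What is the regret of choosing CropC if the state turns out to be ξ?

545

Best payoff under ξ is 645.
Regret = 645 − 100 = 545.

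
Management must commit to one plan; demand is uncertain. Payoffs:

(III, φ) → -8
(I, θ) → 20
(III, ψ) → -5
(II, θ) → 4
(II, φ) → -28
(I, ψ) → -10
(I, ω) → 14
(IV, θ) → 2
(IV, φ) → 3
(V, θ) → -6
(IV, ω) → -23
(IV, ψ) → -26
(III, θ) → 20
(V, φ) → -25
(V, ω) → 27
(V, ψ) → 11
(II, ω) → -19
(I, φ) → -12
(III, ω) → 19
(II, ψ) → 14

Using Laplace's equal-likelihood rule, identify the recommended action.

III

Row averages: I=3, II=-7.25, III=6.5, IV=-11, V=1.75
Highest average = 6.5 → III.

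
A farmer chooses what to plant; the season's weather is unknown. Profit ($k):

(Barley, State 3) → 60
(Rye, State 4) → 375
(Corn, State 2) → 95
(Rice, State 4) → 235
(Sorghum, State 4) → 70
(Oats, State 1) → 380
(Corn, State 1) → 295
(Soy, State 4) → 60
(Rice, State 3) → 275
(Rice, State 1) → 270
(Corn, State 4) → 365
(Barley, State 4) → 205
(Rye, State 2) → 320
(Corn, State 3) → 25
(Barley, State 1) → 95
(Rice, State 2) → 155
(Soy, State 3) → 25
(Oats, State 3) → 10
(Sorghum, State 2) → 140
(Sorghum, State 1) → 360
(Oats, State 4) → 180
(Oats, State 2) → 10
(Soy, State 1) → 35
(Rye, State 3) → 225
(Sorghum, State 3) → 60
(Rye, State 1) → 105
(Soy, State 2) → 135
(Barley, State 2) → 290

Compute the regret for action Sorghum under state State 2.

180

Best payoff under State 2 is 320.
Regret = 320 − 140 = 180.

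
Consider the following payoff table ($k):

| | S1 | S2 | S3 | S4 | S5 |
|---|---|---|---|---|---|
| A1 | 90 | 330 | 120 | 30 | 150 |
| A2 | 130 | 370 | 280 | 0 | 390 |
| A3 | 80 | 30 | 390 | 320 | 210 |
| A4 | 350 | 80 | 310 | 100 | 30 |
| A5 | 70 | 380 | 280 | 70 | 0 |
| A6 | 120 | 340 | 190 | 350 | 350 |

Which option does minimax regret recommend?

A6

Column bests: S1=350, S2=380, S3=390, S4=350, S5=390.
A1 regrets: 260, 50, 270, 320, 240 → max 320
A2 regrets: 220, 10, 110, 350, 0 → max 350
A3 regrets: 270, 350, 0, 30, 180 → max 350
A4 regrets: 0, 300, 80, 250, 360 → max 360
A5 regrets: 280, 0, 110, 280, 390 → max 390
A6 regrets: 230, 40, 200, 0, 40 → max 230
Smallest max regret = 230 → A6.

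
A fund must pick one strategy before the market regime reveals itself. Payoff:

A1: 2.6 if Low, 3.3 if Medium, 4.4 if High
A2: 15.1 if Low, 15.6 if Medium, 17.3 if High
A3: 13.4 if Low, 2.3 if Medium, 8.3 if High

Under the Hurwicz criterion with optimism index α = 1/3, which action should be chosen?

A2

A1: 1/3·4.4 + 2/3·2.6 = 3.2
A2: 1/3·17.3 + 2/3·15.1 = 95/6
A3: 1/3·13.4 + 2/3·2.3 = 6
Highest Hurwicz score = 95/6 → A2.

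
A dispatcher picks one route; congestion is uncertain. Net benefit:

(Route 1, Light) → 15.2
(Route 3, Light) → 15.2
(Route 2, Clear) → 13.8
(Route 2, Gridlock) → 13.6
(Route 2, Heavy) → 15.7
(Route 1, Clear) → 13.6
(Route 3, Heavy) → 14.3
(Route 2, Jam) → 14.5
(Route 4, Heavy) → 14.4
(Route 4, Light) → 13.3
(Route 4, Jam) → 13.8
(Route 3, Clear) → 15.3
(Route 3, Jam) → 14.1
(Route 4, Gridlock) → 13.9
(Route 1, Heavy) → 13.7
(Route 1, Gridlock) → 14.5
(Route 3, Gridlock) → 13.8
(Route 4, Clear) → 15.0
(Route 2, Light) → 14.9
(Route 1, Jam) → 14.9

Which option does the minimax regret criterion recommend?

Column bests: Clear=15.3, Light=15.2, Heavy=15.7, Jam=14.9, Gridlock=14.5.
Route 1 regrets: 1.7, 0.0, 2.0, 0.0, 0.0 → max 2.0
Route 2 regrets: 1.5, 0.3, 0.0, 0.4, 0.9 → max 1.5
Route 3 regrets: 0.0, 0.0, 1.4, 0.8, 0.7 → max 1.4
Route 4 regrets: 0.3, 1.9, 1.3, 1.1, 0.6 → max 1.9
Smallest max regret = 1.4 → Route 3.

Route 3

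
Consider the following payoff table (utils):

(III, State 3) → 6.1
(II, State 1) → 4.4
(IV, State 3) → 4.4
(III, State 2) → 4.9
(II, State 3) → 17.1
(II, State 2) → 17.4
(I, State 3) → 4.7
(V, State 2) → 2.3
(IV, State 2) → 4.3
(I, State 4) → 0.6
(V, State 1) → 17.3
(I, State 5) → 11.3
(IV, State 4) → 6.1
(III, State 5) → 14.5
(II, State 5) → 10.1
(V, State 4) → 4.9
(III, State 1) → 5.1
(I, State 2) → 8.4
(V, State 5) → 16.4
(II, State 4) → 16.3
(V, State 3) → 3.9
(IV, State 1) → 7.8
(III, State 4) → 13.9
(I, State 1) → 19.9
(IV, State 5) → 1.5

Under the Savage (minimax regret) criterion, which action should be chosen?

Column bests: State 1=19.9, State 2=17.4, State 3=17.1, State 4=16.3, State 5=16.4.
I regrets: 0.0, 9.0, 12.4, 15.7, 5.1 → max 15.7
II regrets: 15.5, 0.0, 0.0, 0.0, 6.3 → max 15.5
III regrets: 14.8, 12.5, 11.0, 2.4, 1.9 → max 14.8
IV regrets: 12.1, 13.1, 12.7, 10.2, 14.9 → max 14.9
V regrets: 2.6, 15.1, 13.2, 11.4, 0.0 → max 15.1
Smallest max regret = 14.8 → III.

III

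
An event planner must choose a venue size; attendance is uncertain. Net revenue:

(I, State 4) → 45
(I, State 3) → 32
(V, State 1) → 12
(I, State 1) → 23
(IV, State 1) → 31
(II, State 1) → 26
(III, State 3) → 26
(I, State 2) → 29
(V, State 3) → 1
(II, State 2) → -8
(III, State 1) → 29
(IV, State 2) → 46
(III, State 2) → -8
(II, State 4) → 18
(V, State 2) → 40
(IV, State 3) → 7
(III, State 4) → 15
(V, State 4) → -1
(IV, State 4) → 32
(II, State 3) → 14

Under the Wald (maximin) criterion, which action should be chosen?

I

Row minima: I=23, II=-8, III=-8, IV=7, V=-1
Best worst-case = 23 → I.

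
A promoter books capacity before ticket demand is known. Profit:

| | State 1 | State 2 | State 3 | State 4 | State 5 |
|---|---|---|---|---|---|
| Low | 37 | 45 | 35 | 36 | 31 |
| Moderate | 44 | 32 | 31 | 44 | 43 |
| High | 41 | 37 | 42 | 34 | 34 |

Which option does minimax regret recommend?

Column bests: State 1=44, State 2=45, State 3=42, State 4=44, State 5=43.
Low regrets: 7, 0, 7, 8, 12 → max 12
Moderate regrets: 0, 13, 11, 0, 0 → max 13
High regrets: 3, 8, 0, 10, 9 → max 10
Smallest max regret = 10 → High.

High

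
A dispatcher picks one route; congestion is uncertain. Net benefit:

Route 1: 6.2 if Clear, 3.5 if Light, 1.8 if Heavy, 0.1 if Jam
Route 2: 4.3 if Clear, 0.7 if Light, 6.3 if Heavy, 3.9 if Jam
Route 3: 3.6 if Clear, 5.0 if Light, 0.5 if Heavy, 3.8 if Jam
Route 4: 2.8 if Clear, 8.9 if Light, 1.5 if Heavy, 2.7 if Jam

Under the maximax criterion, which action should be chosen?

Row maxima: Route 1=6.2, Route 2=6.3, Route 3=5.0, Route 4=8.9
Best best-case = 8.9 → Route 4.

Route 4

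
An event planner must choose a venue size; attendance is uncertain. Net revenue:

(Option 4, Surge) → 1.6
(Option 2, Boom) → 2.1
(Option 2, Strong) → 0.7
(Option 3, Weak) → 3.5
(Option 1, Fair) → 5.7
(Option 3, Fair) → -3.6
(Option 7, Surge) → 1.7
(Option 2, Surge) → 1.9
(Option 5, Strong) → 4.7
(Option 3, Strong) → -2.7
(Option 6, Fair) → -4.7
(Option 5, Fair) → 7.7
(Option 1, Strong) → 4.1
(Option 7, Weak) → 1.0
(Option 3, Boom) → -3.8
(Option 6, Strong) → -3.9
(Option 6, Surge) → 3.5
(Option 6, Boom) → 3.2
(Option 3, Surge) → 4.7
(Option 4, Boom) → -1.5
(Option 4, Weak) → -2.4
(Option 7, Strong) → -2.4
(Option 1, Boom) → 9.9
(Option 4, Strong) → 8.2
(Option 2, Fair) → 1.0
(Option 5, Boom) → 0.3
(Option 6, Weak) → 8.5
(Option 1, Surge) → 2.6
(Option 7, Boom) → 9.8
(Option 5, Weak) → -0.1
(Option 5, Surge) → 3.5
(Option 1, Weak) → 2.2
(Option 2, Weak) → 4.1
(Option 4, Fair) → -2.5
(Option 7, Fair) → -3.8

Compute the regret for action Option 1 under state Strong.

4.1

Best payoff under Strong is 8.2.
Regret = 8.2 − 4.1 = 4.1.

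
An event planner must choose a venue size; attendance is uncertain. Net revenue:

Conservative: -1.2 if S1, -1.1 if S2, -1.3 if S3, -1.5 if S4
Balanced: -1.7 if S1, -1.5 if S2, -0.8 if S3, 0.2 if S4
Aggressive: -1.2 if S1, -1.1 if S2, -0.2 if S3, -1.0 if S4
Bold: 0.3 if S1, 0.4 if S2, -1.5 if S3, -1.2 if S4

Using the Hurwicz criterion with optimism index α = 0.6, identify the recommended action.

Bold

Conservative: 0.6·(-1.1) + 0.4·(-1.5) = -1.26
Balanced: 0.6·0.2 + 0.4·(-1.7) = -0.56
Aggressive: 0.6·(-0.2) + 0.4·(-1.2) = -0.6
Bold: 0.6·0.4 + 0.4·(-1.5) = -0.36
Highest Hurwicz score = -0.36 → Bold.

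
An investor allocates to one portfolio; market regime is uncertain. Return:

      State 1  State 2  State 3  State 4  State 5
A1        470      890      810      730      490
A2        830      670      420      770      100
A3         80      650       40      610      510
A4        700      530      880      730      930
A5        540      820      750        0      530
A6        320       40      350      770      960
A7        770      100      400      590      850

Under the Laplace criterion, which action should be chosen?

Row averages: A1=678, A2=558, A3=378, A4=754, A5=528, A6=488, A7=542
Highest average = 754 → A4.

A4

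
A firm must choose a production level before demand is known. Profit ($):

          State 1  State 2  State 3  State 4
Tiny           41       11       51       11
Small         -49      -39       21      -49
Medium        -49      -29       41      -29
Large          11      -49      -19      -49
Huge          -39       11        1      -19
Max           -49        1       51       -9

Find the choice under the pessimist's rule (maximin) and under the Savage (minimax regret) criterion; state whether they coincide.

maximin → Tiny; minimax regret → Tiny (agree)

Row minima: Tiny=11, Small=-49, Medium=-49, Large=-49, Huge=-39, Max=-49
Best worst-case = 11 → Tiny.
Column bests: State 1=41, State 2=11, State 3=51, State 4=11.
Tiny regrets: 0, 0, 0, 0 → max 0
Small regrets: 90, 50, 30, 60 → max 90
Medium regrets: 90, 40, 10, 40 → max 90
Large regrets: 30, 60, 70, 60 → max 70
Huge regrets: 80, 0, 50, 30 → max 80
Max regrets: 90, 10, 0, 20 → max 90
Smallest max regret = 0 → Tiny.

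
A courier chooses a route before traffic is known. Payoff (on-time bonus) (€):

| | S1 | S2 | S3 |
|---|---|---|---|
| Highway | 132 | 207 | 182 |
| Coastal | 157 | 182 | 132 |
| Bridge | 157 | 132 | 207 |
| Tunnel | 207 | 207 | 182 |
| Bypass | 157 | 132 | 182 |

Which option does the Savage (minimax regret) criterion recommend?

Tunnel

Column bests: S1=207, S2=207, S3=207.
Highway regrets: 75, 0, 25 → max 75
Coastal regrets: 50, 25, 75 → max 75
Bridge regrets: 50, 75, 0 → max 75
Tunnel regrets: 0, 0, 25 → max 25
Bypass regrets: 50, 75, 25 → max 75
Smallest max regret = 25 → Tunnel.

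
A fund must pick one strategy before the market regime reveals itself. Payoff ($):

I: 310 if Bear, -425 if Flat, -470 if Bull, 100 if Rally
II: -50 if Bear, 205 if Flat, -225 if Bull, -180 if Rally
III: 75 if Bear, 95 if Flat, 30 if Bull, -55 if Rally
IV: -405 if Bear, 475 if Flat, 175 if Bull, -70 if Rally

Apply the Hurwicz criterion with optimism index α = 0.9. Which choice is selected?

IV

I: 0.9·310 + 0.1·(-470) = 232
II: 0.9·205 + 0.1·(-225) = 162
III: 0.9·95 + 0.1·(-55) = 80
IV: 0.9·475 + 0.1·(-405) = 387
Highest Hurwicz score = 387 → IV.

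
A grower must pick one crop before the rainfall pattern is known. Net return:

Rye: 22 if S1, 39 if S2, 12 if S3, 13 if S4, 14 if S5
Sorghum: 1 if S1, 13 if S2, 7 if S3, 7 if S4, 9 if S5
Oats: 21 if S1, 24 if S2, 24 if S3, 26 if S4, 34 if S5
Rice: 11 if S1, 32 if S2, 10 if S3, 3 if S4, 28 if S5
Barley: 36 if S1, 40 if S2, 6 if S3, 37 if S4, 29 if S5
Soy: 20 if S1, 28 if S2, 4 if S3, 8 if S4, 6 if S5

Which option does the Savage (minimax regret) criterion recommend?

Oats

Column bests: S1=36, S2=40, S3=24, S4=37, S5=34.
Rye regrets: 14, 1, 12, 24, 20 → max 24
Sorghum regrets: 35, 27, 17, 30, 25 → max 35
Oats regrets: 15, 16, 0, 11, 0 → max 16
Rice regrets: 25, 8, 14, 34, 6 → max 34
Barley regrets: 0, 0, 18, 0, 5 → max 18
Soy regrets: 16, 12, 20, 29, 28 → max 29
Smallest max regret = 16 → Oats.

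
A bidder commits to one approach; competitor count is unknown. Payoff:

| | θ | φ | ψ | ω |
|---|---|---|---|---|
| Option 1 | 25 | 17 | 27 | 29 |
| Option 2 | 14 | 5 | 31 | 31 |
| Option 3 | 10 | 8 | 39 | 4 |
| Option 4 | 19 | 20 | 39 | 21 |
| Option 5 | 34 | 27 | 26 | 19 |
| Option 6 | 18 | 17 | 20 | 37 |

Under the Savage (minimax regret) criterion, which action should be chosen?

Option 1

Column bests: θ=34, φ=27, ψ=39, ω=37.
Option 1 regrets: 9, 10, 12, 8 → max 12
Option 2 regrets: 20, 22, 8, 6 → max 22
Option 3 regrets: 24, 19, 0, 33 → max 33
Option 4 regrets: 15, 7, 0, 16 → max 16
Option 5 regrets: 0, 0, 13, 18 → max 18
Option 6 regrets: 16, 10, 19, 0 → max 19
Smallest max regret = 12 → Option 1.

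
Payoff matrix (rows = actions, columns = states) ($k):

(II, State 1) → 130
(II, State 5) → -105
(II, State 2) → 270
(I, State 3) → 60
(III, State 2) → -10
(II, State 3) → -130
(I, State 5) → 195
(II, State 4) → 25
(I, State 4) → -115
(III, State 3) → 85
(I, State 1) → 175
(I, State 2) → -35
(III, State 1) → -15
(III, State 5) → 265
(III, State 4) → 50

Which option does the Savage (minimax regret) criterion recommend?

Column bests: State 1=175, State 2=270, State 3=85, State 4=50, State 5=265.
I regrets: 0, 305, 25, 165, 70 → max 305
II regrets: 45, 0, 215, 25, 370 → max 370
III regrets: 190, 280, 0, 0, 0 → max 280
Smallest max regret = 280 → III.

III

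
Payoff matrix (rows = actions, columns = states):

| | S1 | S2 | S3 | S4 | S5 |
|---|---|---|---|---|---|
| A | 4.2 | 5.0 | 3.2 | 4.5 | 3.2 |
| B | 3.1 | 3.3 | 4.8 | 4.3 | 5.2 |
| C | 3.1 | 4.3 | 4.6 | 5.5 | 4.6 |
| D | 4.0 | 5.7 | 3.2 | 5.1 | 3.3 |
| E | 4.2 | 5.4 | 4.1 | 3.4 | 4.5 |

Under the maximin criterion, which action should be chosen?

E

Row minima: A=3.2, B=3.1, C=3.1, D=3.2, E=3.4
Best worst-case = 3.4 → E.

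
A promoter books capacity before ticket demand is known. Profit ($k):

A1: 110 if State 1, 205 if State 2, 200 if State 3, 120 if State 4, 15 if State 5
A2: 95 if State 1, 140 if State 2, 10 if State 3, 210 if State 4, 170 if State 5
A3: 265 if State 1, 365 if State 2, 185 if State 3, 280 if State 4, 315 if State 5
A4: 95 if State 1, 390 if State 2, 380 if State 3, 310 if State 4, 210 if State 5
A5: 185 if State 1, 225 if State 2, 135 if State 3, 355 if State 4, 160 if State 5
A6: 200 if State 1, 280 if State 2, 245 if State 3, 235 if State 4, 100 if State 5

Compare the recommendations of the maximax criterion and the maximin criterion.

Row maxima: A1=205, A2=210, A3=365, A4=390, A5=355, A6=280
Best best-case = 390 → A4.
Row minima: A1=15, A2=10, A3=185, A4=95, A5=135, A6=100
Best worst-case = 185 → A3.

maximax → A4; maximin → A3 (disagree)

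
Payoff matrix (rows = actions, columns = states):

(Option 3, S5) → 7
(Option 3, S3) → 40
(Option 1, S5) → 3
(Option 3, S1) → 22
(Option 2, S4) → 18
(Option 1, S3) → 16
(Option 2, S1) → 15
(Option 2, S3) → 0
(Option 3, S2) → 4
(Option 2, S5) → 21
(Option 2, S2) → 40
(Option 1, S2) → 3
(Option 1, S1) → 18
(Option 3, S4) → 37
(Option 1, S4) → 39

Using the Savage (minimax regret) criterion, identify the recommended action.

Option 3

Column bests: S1=22, S2=40, S3=40, S4=39, S5=21.
Option 1 regrets: 4, 37, 24, 0, 18 → max 37
Option 2 regrets: 7, 0, 40, 21, 0 → max 40
Option 3 regrets: 0, 36, 0, 2, 14 → max 36
Smallest max regret = 36 → Option 3.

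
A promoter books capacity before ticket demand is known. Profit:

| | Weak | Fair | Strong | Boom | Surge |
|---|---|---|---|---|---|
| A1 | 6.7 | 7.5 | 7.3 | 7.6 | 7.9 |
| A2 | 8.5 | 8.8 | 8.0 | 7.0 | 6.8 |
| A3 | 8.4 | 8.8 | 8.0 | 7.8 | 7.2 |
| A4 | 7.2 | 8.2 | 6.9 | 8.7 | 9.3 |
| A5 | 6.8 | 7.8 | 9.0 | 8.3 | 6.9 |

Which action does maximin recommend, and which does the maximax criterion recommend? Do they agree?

Row minima: A1=6.7, A2=6.8, A3=7.2, A4=6.9, A5=6.8
Best worst-case = 7.2 → A3.
Row maxima: A1=7.9, A2=8.8, A3=8.8, A4=9.3, A5=9.0
Best best-case = 9.3 → A4.

maximin → A3; maximax → A4 (disagree)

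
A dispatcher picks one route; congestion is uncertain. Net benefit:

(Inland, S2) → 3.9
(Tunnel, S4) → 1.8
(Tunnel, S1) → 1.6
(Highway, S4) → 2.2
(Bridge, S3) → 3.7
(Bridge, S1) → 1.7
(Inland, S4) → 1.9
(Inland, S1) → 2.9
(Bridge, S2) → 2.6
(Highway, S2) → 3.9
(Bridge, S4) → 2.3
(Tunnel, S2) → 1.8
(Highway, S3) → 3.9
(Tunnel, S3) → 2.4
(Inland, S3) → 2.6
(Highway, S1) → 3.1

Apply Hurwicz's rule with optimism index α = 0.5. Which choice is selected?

Inland: 0.5·3.9 + 0.5·1.9 = 2.9
Tunnel: 0.5·2.4 + 0.5·1.6 = 2
Bridge: 0.5·3.7 + 0.5·1.7 = 2.7
Highway: 0.5·3.9 + 0.5·2.2 = 3.05
Highest Hurwicz score = 3.05 → Highway.

Highway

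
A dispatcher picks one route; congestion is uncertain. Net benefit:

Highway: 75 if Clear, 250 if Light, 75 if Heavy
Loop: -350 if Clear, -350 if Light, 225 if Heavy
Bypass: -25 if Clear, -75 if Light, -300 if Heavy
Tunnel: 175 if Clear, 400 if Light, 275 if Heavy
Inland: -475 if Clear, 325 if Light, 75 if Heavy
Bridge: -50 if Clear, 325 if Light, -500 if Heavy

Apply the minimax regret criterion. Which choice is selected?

Column bests: Clear=175, Light=400, Heavy=275.
Highway regrets: 100, 150, 200 → max 200
Loop regrets: 525, 750, 50 → max 750
Bypass regrets: 200, 475, 575 → max 575
Tunnel regrets: 0, 0, 0 → max 0
Inland regrets: 650, 75, 200 → max 650
Bridge regrets: 225, 75, 775 → max 775
Smallest max regret = 0 → Tunnel.

Tunnel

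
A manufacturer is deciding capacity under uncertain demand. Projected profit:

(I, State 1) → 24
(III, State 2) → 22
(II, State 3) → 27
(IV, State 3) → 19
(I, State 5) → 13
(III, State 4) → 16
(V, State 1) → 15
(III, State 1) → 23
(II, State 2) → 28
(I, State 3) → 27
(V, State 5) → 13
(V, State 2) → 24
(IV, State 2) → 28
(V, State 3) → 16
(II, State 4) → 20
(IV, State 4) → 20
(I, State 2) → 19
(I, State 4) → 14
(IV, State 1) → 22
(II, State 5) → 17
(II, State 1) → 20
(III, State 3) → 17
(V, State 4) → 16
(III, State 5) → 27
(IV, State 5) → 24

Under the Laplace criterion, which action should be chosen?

IV

Row averages: I=19.4, II=22.4, III=21, IV=22.6, V=16.8
Highest average = 22.6 → IV.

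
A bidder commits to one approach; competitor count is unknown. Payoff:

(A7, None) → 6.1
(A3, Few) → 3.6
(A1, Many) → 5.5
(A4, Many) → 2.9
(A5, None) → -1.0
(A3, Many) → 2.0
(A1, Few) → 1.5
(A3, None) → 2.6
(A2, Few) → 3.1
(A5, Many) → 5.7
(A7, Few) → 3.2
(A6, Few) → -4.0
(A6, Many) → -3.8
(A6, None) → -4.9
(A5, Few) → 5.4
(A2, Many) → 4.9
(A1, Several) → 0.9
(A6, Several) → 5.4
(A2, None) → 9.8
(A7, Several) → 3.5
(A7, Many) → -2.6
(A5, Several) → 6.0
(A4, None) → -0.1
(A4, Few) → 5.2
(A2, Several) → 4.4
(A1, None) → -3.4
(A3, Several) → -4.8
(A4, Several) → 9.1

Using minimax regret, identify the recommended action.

Column bests: None=9.8, Few=5.4, Several=9.1, Many=5.7.
A1 regrets: 13.2, 3.9, 8.2, 0.2 → max 13.2
A2 regrets: 0.0, 2.3, 4.7, 0.8 → max 4.7
A3 regrets: 7.2, 1.8, 13.9, 3.7 → max 13.9
A4 regrets: 9.9, 0.2, 0.0, 2.8 → max 9.9
A5 regrets: 10.8, 0.0, 3.1, 0.0 → max 10.8
A6 regrets: 14.7, 9.4, 3.7, 9.5 → max 14.7
A7 regrets: 3.7, 2.2, 5.6, 8.3 → max 8.3
Smallest max regret = 4.7 → A2.

A2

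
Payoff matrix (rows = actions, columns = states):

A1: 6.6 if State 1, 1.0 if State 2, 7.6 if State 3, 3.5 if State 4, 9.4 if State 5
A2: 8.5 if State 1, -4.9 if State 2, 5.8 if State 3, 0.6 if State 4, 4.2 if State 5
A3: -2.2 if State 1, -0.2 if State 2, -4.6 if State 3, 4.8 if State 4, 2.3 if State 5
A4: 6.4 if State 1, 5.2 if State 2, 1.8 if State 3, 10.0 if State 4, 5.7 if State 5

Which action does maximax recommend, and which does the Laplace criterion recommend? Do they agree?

maximax → A4; laplace → A4 (agree)

Row maxima: A1=9.4, A2=8.5, A3=4.8, A4=10.0
Best best-case = 10.0 → A4.
Row averages: A1=5.62, A2=2.84, A3=0.02, A4=5.82
Highest average = 5.82 → A4.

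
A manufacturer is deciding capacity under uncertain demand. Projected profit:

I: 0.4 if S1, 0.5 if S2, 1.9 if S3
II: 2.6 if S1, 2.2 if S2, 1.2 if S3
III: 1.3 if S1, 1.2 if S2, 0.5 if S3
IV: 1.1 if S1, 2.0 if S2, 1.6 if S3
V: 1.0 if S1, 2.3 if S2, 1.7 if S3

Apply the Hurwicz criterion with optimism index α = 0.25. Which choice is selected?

II

I: 0.25·1.9 + 0.75·0.4 = 0.775
II: 0.25·2.6 + 0.75·1.2 = 1.55
III: 0.25·1.3 + 0.75·0.5 = 0.7
IV: 0.25·2.0 + 0.75·1.1 = 1.325
V: 0.25·2.3 + 0.75·1.0 = 1.325
Highest Hurwicz score = 1.55 → II.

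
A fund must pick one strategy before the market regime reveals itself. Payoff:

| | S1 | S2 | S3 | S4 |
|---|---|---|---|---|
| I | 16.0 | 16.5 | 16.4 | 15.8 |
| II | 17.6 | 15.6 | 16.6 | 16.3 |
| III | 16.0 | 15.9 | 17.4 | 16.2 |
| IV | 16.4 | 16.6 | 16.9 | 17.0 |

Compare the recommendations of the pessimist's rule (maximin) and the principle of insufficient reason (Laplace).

Row minima: I=15.8, II=15.6, III=15.9, IV=16.4
Best worst-case = 16.4 → IV.
Row averages: I=16.175, II=16.525, III=16.375, IV=16.725
Highest average = 16.725 → IV.

maximin → IV; laplace → IV (agree)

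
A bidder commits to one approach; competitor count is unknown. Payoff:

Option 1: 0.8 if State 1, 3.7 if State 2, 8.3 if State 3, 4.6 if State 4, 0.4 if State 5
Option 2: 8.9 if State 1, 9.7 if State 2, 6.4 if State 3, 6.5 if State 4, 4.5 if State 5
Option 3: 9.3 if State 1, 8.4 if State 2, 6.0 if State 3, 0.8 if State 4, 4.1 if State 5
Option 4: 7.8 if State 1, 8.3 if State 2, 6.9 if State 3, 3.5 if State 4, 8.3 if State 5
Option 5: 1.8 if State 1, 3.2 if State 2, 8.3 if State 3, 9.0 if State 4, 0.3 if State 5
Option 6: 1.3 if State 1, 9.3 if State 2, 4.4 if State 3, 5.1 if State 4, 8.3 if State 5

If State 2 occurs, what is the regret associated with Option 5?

Best payoff under State 2 is 9.7.
Regret = 9.7 − 3.2 = 6.5.

6.5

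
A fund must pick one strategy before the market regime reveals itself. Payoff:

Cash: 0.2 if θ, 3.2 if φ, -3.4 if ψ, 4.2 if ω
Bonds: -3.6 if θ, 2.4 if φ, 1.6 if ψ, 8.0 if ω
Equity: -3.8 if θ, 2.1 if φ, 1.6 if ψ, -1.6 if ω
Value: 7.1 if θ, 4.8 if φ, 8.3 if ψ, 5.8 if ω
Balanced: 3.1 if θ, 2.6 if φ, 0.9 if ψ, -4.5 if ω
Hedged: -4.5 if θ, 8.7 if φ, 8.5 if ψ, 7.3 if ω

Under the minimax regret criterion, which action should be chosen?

Value

Column bests: θ=7.1, φ=8.7, ψ=8.5, ω=8.0.
Cash regrets: 6.9, 5.5, 11.9, 3.8 → max 11.9
Bonds regrets: 10.7, 6.3, 6.9, 0.0 → max 10.7
Equity regrets: 10.9, 6.6, 6.9, 9.6 → max 10.9
Value regrets: 0.0, 3.9, 0.2, 2.2 → max 3.9
Balanced regrets: 4.0, 6.1, 7.6, 12.5 → max 12.5
Hedged regrets: 11.6, 0.0, 0.0, 0.7 → max 11.6
Smallest max regret = 3.9 → Value.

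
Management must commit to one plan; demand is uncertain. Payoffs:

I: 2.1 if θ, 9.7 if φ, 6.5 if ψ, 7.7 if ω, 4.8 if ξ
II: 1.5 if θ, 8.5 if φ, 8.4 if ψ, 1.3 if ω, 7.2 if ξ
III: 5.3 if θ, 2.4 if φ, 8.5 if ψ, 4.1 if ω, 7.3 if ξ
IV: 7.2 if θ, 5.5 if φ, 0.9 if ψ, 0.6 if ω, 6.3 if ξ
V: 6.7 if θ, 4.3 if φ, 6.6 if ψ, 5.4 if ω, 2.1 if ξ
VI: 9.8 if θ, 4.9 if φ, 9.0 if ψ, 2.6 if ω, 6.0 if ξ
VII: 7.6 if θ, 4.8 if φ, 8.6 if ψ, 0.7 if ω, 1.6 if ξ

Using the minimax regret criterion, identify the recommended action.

VI

Column bests: θ=9.8, φ=9.7, ψ=9.0, ω=7.7, ξ=7.3.
I regrets: 7.7, 0.0, 2.5, 0.0, 2.5 → max 7.7
II regrets: 8.3, 1.2, 0.6, 6.4, 0.1 → max 8.3
III regrets: 4.5, 7.3, 0.5, 3.6, 0.0 → max 7.3
IV regrets: 2.6, 4.2, 8.1, 7.1, 1.0 → max 8.1
V regrets: 3.1, 5.4, 2.4, 2.3, 5.2 → max 5.4
VI regrets: 0.0, 4.8, 0.0, 5.1, 1.3 → max 5.1
VII regrets: 2.2, 4.9, 0.4, 7.0, 5.7 → max 7.0
Smallest max regret = 5.1 → VI.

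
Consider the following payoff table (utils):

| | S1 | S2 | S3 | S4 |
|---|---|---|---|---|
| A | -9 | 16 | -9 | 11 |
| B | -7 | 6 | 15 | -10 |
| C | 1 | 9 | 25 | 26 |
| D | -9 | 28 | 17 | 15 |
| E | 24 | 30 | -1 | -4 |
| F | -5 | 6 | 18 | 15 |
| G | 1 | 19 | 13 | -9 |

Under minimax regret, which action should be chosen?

Column bests: S1=24, S2=30, S3=25, S4=26.
A regrets: 33, 14, 34, 15 → max 34
B regrets: 31, 24, 10, 36 → max 36
C regrets: 23, 21, 0, 0 → max 23
D regrets: 33, 2, 8, 11 → max 33
E regrets: 0, 0, 26, 30 → max 30
F regrets: 29, 24, 7, 11 → max 29
G regrets: 23, 11, 12, 35 → max 35
Smallest max regret = 23 → C.

C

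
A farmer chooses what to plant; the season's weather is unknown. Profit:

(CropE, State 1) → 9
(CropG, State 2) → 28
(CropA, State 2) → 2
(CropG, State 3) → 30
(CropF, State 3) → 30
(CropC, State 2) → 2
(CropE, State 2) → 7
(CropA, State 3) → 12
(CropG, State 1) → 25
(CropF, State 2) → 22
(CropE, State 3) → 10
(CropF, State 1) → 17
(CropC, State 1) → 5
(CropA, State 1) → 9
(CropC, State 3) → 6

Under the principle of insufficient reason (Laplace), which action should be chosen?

Row averages: CropC=13/3, CropE=26/3, CropA=23/3, CropG=83/3, CropF=23
Highest average = 83/3 → CropG.

CropG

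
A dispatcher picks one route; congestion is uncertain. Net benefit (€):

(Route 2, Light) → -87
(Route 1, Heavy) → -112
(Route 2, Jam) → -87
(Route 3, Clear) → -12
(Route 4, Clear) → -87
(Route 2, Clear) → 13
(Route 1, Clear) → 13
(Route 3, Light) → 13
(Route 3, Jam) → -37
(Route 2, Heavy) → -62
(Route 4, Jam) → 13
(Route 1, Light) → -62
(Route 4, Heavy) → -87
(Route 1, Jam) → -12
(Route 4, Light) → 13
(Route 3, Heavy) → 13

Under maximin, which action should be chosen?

Row minima: Route 1=-112, Route 2=-87, Route 3=-37, Route 4=-87
Best worst-case = -37 → Route 3.

Route 3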